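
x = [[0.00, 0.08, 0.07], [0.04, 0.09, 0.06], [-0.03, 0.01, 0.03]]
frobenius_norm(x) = 0.16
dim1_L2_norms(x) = [0.11, 0.12, 0.04]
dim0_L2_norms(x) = [0.05, 0.12, 0.1]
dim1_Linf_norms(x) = [0.08, 0.09, 0.03]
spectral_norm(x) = 0.16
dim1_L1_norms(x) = [0.15, 0.19, 0.07]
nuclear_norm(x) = 0.21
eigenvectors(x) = [[0.58, 0.00, 0.55],  [-0.58, -0.66, 0.83],  [0.58, 0.75, -0.1]]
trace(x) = 0.12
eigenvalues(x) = [-0.01, 0.02, 0.11]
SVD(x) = [[-0.67, 0.37, -0.64], [-0.73, -0.49, 0.48], [-0.14, 0.79, 0.60]] @ diag([0.1554564322362886, 0.04820662029369303, 0.003069110005182252]) @ [[-0.16, -0.78, -0.61], [-0.90, -0.14, 0.42], [0.41, -0.61, 0.67]]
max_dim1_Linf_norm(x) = 0.09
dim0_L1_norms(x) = [0.07, 0.18, 0.16]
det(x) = -0.00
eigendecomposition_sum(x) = [[-0.01, 0.01, 0.01], [0.01, -0.01, -0.01], [-0.01, 0.01, 0.01]] + [[-0.0, 0.0, 0.00], [0.02, -0.01, -0.03], [-0.02, 0.02, 0.04]] + [[0.01, 0.07, 0.06], [0.01, 0.11, 0.1], [-0.00, -0.01, -0.01]]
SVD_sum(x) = [[0.02, 0.08, 0.06], [0.02, 0.09, 0.07], [0.0, 0.02, 0.01]] + [[-0.02, -0.00, 0.01], [0.02, 0.00, -0.01], [-0.03, -0.01, 0.02]] + [[-0.00, 0.00, -0.0],[0.0, -0.00, 0.0],[0.00, -0.0, 0.00]]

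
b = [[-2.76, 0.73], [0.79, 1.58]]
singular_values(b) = [2.89, 1.71]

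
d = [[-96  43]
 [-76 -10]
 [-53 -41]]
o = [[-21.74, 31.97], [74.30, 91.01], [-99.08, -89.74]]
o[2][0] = -99.08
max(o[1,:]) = 91.01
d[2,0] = -53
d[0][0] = -96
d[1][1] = -10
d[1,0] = -76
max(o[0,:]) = 31.97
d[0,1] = 43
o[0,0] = -21.74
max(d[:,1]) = 43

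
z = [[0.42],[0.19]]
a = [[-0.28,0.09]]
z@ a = [[-0.12, 0.04], [-0.05, 0.02]]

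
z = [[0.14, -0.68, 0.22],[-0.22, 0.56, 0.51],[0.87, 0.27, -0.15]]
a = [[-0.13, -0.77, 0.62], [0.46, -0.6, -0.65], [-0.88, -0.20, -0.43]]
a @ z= [[0.69, -0.18, -0.51], [-0.37, -0.82, -0.11], [-0.45, 0.37, -0.23]]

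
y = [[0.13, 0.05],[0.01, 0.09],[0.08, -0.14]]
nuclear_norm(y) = 0.33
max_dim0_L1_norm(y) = 0.28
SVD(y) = [[0.04, 0.94], [-0.44, 0.31], [0.9, 0.11]] @ diag([0.17860296613884324, 0.14731252657668736]) @ [[0.41, -0.91], [0.91, 0.41]]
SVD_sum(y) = [[0.00,  -0.01], [-0.03,  0.07], [0.07,  -0.15]] + [[0.13, 0.06], [0.04, 0.02], [0.01, 0.01]]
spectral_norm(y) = 0.18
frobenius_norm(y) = 0.23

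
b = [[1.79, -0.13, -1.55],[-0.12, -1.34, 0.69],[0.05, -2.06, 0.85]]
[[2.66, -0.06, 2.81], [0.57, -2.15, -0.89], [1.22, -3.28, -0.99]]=b@[[0.90,  0.90,  1.59], [-0.82,  1.99,  0.51], [-0.61,  0.91,  -0.02]]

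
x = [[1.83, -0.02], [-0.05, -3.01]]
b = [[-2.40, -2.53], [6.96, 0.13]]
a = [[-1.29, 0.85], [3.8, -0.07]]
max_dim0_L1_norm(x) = 3.03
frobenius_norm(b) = 7.79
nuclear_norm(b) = 9.76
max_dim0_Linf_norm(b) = 6.96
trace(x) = -1.18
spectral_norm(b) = 7.43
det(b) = 17.30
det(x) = -5.51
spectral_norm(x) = 3.01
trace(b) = -2.27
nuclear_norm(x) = 4.84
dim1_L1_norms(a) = [2.14, 3.87]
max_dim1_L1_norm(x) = 3.06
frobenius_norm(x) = 3.52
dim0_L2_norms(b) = [7.36, 2.53]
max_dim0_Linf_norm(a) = 3.8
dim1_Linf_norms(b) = [2.53, 6.96]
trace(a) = -1.36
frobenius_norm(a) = 4.10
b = a @ x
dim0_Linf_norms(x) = [1.83, 3.01]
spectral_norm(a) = 4.03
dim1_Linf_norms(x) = [1.83, 3.01]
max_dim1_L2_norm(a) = 3.8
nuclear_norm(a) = 4.81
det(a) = -3.14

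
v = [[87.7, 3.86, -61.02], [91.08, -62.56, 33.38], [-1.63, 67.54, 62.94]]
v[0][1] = 3.86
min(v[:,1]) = -62.56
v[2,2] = 62.94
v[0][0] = 87.7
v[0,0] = 87.7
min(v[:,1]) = -62.56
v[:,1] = [3.86, -62.56, 67.54]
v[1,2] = 33.38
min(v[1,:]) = -62.56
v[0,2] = -61.02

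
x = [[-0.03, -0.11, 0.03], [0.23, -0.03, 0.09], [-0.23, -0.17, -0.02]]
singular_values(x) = [0.36, 0.18, 0.0]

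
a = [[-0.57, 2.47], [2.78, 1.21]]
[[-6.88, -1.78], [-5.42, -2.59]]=a @ [[-0.67, -0.56], [-2.94, -0.85]]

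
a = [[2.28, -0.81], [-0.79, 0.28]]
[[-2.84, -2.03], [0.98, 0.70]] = a@ [[-0.88, -1.40], [1.03, -1.44]]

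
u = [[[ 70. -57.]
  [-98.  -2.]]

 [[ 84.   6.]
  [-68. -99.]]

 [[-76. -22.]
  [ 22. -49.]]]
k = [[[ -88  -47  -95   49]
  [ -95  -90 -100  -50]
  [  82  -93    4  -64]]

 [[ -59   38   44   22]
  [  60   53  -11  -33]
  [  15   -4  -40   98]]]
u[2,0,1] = -22.0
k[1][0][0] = -59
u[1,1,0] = -68.0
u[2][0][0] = -76.0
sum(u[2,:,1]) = -71.0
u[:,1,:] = [[-98.0, -2.0], [-68.0, -99.0], [22.0, -49.0]]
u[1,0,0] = 84.0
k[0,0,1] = -47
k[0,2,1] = -93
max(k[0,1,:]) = -50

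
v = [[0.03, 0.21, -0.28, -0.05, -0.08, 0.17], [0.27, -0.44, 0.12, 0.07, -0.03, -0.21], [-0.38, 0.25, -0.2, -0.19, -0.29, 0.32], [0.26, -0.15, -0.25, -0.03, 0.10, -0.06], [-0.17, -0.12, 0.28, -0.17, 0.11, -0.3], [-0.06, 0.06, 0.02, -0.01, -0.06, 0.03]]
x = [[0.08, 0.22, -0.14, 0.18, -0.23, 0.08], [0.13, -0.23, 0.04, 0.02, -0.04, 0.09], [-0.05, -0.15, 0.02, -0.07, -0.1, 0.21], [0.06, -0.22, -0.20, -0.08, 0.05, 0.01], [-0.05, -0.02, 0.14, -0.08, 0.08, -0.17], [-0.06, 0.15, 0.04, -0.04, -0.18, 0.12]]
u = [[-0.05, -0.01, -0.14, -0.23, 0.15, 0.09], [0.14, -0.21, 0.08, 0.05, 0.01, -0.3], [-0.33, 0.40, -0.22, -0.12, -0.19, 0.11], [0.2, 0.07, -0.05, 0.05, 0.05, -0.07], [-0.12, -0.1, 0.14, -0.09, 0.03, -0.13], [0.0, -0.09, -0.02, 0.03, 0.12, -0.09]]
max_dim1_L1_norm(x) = 0.93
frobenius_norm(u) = 0.90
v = x + u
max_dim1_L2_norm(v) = 0.69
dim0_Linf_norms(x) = [0.13, 0.23, 0.2, 0.18, 0.23, 0.21]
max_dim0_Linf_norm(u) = 0.4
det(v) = -0.00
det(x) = 0.00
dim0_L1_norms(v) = [1.17, 1.23, 1.15, 0.52, 0.67, 1.09]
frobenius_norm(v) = 1.18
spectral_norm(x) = 0.51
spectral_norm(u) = 0.73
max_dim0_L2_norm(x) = 0.44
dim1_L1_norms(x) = [0.93, 0.55, 0.6, 0.62, 0.54, 0.59]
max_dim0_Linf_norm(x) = 0.23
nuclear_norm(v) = 2.15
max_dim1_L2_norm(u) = 0.62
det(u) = 0.00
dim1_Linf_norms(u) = [0.23, 0.3, 0.4, 0.2, 0.14, 0.12]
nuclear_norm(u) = 1.79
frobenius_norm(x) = 0.76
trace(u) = -0.49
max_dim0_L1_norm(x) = 0.99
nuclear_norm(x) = 1.55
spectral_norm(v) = 0.95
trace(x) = -0.01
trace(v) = -0.50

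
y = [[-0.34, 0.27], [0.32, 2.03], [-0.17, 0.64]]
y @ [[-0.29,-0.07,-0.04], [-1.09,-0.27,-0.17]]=[[-0.2, -0.05, -0.03], [-2.31, -0.57, -0.36], [-0.65, -0.16, -0.10]]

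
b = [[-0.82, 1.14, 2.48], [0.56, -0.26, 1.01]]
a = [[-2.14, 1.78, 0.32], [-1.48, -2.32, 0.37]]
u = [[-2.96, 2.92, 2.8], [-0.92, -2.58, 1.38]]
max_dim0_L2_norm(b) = 2.68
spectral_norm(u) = 5.02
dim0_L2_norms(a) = [2.6, 2.92, 0.49]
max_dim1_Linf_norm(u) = 2.96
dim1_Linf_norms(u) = [2.96, 2.58]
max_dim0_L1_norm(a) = 4.1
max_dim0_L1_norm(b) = 3.49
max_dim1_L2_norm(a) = 2.8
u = b + a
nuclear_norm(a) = 5.57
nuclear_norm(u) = 8.08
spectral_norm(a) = 2.94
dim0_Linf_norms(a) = [2.14, 2.32, 0.37]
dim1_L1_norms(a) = [4.24, 4.17]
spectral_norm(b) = 2.92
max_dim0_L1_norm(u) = 5.5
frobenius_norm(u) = 5.88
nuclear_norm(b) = 3.91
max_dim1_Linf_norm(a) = 2.32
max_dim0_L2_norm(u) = 3.9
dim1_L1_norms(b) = [4.44, 1.83]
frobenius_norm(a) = 3.94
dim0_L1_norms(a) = [3.62, 4.1, 0.69]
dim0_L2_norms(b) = [0.99, 1.17, 2.68]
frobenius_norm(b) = 3.09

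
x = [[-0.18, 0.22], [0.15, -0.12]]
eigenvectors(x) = [[-0.82, -0.72], [0.57, -0.70]]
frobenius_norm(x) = 0.34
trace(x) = -0.30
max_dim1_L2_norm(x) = 0.28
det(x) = -0.01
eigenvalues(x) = [-0.33, 0.03]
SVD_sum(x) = [[-0.19, 0.21], [0.13, -0.14]] + [[0.01, 0.01], [0.02, 0.02]]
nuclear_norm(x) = 0.37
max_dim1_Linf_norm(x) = 0.22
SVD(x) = [[-0.83,0.56],[0.56,0.83]] @ diag([0.34144586614740674, 0.033387430132419516]) @ [[0.68, -0.73], [0.73, 0.68]]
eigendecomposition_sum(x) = [[-0.19, 0.20],[0.14, -0.14]] + [[0.01,0.02], [0.01,0.02]]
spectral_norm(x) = 0.34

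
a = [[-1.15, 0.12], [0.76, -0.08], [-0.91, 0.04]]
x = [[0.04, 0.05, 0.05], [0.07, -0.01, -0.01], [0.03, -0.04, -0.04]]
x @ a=[[-0.05, 0.0], [-0.08, 0.01], [-0.03, 0.01]]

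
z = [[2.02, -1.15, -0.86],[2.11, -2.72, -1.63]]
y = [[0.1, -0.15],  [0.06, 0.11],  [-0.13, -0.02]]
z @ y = [[0.24,  -0.41], [0.26,  -0.58]]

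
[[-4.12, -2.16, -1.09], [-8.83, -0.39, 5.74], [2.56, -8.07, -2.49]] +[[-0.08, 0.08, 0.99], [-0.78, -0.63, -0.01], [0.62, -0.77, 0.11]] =[[-4.20,-2.08,-0.10], [-9.61,-1.02,5.73], [3.18,-8.84,-2.38]]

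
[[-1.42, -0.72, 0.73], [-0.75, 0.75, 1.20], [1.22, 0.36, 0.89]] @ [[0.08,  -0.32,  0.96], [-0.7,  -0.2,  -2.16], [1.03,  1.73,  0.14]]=[[1.14, 1.86, 0.29], [0.65, 2.17, -2.17], [0.76, 1.08, 0.52]]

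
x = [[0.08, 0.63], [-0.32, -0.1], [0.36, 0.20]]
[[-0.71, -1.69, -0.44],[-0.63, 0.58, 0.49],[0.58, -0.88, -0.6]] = x @ [[2.41, -1.02, -1.38], [-1.44, -2.55, -0.52]]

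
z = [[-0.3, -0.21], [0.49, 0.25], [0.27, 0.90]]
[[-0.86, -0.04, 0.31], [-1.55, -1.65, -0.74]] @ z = [[0.32, 0.45], [-0.54, -0.75]]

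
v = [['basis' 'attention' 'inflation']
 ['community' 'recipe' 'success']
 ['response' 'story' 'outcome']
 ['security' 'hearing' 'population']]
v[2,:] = ['response', 'story', 'outcome']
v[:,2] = ['inflation', 'success', 'outcome', 'population']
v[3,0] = 'security'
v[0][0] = 'basis'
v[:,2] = ['inflation', 'success', 'outcome', 'population']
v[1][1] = 'recipe'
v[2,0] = 'response'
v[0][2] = 'inflation'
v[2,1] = 'story'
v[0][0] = 'basis'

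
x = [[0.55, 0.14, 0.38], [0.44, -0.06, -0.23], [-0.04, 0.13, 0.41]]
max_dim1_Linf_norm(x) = 0.55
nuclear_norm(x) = 1.33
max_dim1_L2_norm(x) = 0.68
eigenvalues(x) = [0.68, -0.0, 0.23]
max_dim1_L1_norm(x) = 1.07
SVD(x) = [[-0.91, 0.08, -0.41], [-0.32, -0.75, 0.58], [-0.26, 0.66, 0.71]] @ diag([0.7501835883769071, 0.5834589188661297, 0.0005231878387417209]) @ [[-0.84, -0.19, -0.51], [-0.54, 0.24, 0.81], [0.03, -0.95, 0.31]]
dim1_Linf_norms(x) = [0.55, 0.44, 0.41]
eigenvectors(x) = [[0.87,0.03,-0.26],  [0.49,-0.95,-0.81],  [0.11,0.30,0.52]]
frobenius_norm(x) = 0.95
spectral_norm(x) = 0.75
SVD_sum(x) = [[0.57, 0.13, 0.34], [0.2, 0.05, 0.12], [0.17, 0.04, 0.10]] + [[-0.02, 0.01, 0.04], [0.24, -0.11, -0.35], [-0.21, 0.09, 0.31]] + [[-0.0, 0.00, -0.00],[0.0, -0.0, 0.0],[0.00, -0.0, 0.00]]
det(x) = -0.00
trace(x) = 0.90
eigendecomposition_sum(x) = [[0.5,0.19,0.55], [0.28,0.11,0.31], [0.06,0.02,0.07]] + [[-0.0, 0.00, 0.0],[0.00, -0.00, -0.00],[-0.0, 0.0, 0.0]] + [[0.05, -0.05, -0.17], [0.16, -0.17, -0.53], [-0.1, 0.11, 0.34]]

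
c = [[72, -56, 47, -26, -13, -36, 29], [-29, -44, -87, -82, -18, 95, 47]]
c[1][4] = -18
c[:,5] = [-36, 95]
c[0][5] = -36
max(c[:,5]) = 95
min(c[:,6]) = 29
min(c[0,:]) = -56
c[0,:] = [72, -56, 47, -26, -13, -36, 29]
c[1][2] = -87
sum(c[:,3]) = -108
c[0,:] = [72, -56, 47, -26, -13, -36, 29]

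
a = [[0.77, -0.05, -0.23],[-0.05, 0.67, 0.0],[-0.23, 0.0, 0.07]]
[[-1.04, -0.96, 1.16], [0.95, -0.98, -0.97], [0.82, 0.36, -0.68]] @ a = [[-1.02, -0.59, 0.32], [1.00, -0.70, -0.29], [0.77, 0.20, -0.24]]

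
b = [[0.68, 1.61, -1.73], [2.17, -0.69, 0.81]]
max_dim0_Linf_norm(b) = 2.17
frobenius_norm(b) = 3.45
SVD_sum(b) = [[-0.71, 1.23, -1.35], [0.64, -1.11, 1.23]] + [[1.39, 0.38, -0.38], [1.53, 0.42, -0.42]]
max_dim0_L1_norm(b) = 2.85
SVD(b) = [[-0.74, 0.67], [0.67, 0.74]] @ diag([2.6430984627127136, 2.2141658737334216]) @ [[0.36, -0.63, 0.69], [0.93, 0.26, -0.25]]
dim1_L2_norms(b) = [2.46, 2.42]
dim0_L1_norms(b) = [2.85, 2.3, 2.54]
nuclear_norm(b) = 4.86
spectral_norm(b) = 2.64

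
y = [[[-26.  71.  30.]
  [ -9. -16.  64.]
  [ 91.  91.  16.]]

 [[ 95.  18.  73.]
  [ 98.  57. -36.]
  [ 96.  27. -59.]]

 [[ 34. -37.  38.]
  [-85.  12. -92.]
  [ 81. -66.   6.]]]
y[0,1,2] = 64.0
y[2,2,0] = 81.0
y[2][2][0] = 81.0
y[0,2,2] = 16.0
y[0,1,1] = -16.0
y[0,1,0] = -9.0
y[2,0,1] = -37.0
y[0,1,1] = -16.0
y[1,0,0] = 95.0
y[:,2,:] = [[91.0, 91.0, 16.0], [96.0, 27.0, -59.0], [81.0, -66.0, 6.0]]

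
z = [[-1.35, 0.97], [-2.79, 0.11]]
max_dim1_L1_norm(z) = 2.9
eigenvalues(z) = [(-0.62+1.47j), (-0.62-1.47j)]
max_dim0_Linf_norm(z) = 2.79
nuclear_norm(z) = 3.96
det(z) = 2.56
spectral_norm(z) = 3.15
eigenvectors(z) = [[(0.23-0.46j), (0.23+0.46j)], [(0.86+0j), (0.86-0j)]]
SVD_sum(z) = [[-1.48, 0.27], [-2.72, 0.49]] + [[0.13, 0.70],[-0.07, -0.38]]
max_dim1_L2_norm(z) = 2.79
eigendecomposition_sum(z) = [[-0.68+0.58j, (0.49+0.2j)], [-1.40-0.59j, (0.06+0.89j)]] + [[(-0.68-0.58j), 0.49-0.20j], [-1.40+0.59j, (0.06-0.89j)]]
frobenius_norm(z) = 3.25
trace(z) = -1.24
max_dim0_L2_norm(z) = 3.1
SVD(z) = [[-0.48, -0.88], [-0.88, 0.48]] @ diag([3.1462149650103295, 0.8129768717159485]) @ [[0.98,-0.18],[-0.18,-0.98]]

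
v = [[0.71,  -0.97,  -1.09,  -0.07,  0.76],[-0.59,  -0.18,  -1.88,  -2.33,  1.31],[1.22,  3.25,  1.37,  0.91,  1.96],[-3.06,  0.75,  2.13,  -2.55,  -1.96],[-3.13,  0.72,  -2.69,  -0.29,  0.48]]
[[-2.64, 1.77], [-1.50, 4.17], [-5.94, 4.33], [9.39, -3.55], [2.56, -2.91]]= v@[[-1.31, 1.62], [-0.08, 0.62], [0.22, -0.30], [-0.36, -1.42], [-2.07, 1.04]]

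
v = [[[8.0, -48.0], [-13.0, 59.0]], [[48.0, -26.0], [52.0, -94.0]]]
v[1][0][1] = -26.0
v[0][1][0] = -13.0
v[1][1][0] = 52.0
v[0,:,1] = [-48.0, 59.0]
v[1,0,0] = 48.0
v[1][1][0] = 52.0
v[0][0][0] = 8.0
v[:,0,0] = [8.0, 48.0]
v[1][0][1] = -26.0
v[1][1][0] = 52.0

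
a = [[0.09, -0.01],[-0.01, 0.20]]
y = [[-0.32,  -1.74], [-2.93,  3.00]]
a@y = [[0.00, -0.19], [-0.58, 0.62]]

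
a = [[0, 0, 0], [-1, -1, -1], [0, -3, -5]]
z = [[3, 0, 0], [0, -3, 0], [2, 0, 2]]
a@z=[[0, 0, 0], [-5, 3, -2], [-10, 9, -10]]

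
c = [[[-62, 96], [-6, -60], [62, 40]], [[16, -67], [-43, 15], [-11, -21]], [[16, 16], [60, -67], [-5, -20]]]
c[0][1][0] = -6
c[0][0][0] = -62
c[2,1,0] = 60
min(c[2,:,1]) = -67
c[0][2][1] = 40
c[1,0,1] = -67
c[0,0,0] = -62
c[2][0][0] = 16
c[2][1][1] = -67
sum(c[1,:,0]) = -38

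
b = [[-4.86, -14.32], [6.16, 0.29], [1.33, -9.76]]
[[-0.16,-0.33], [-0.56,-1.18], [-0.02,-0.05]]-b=[[4.70, 13.99],[-6.72, -1.47],[-1.35, 9.71]]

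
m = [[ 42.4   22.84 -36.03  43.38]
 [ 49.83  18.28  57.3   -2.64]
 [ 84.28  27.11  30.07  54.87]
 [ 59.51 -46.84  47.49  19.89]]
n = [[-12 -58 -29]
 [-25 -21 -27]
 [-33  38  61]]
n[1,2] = -27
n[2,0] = -33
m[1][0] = 49.83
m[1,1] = 18.28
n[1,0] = -25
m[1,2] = 57.3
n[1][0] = -25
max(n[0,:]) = -12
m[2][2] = 30.07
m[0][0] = 42.4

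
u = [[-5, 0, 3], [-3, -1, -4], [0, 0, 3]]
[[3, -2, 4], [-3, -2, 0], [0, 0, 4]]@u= [[-9, 2, 29], [21, 2, -1], [0, 0, 12]]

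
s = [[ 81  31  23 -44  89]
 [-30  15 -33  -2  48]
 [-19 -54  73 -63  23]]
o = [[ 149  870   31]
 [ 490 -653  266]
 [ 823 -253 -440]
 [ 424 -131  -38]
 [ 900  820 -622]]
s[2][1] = -54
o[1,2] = 266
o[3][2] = -38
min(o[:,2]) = -622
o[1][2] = 266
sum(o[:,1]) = 653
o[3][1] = -131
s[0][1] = 31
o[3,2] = -38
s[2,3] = -63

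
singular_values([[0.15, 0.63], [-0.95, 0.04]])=[0.96, 0.63]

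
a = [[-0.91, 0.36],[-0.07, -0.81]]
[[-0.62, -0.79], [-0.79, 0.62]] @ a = [[0.62, 0.42], [0.68, -0.79]]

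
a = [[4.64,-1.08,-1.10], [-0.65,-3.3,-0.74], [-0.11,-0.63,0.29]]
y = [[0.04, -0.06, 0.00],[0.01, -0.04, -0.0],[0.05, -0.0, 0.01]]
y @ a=[[0.22, 0.15, 0.00], [0.07, 0.12, 0.02], [0.23, -0.06, -0.05]]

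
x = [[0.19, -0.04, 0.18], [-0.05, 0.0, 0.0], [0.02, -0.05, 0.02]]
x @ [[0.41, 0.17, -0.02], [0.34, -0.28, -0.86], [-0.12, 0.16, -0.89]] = [[0.04, 0.07, -0.13], [-0.02, -0.01, 0.0], [-0.01, 0.02, 0.02]]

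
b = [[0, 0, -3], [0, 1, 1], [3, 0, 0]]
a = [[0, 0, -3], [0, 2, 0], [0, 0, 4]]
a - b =[[0, 0, 0], [0, 1, -1], [-3, 0, 4]]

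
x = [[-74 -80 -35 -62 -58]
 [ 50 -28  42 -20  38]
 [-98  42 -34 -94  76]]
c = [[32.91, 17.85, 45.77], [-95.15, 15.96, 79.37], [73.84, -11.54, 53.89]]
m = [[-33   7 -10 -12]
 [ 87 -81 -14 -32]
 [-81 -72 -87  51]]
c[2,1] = -11.54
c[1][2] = 79.37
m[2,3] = 51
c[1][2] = 79.37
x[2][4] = 76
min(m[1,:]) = -81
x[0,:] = [-74, -80, -35, -62, -58]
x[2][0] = -98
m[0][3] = -12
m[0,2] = -10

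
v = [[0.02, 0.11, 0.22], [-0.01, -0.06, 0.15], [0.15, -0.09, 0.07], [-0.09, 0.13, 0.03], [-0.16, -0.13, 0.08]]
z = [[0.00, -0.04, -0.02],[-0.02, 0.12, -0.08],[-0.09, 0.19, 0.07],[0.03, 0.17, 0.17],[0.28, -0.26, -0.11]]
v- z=[[0.02,0.15,0.24], [0.01,-0.18,0.23], [0.24,-0.28,0.0], [-0.12,-0.04,-0.14], [-0.44,0.13,0.19]]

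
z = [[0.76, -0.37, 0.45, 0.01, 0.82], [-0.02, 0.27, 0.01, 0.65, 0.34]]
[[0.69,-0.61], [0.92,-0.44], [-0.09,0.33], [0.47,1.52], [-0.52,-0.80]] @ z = [[0.54, -0.42, 0.30, -0.39, 0.36], [0.71, -0.46, 0.41, -0.28, 0.60], [-0.08, 0.12, -0.04, 0.21, 0.04], [0.33, 0.24, 0.23, 0.99, 0.9], [-0.38, -0.02, -0.24, -0.53, -0.70]]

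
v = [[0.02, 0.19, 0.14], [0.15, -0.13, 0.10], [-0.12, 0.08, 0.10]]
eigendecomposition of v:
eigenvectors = [[(-0.42+0j), (-0.74+0j), (-0.74-0j)], [0.84+0.00j, (-0.43-0.03j), -0.43+0.03j], [(-0.34+0j), (0.07-0.51j), 0.07+0.51j]]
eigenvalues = [(-0.25+0j), (0.12+0.1j), (0.12-0.1j)]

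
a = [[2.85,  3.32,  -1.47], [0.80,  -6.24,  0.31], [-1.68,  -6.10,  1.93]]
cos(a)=[[0.01,-0.58,0.48], [-0.06,0.97,0.02], [0.74,0.55,0.47]]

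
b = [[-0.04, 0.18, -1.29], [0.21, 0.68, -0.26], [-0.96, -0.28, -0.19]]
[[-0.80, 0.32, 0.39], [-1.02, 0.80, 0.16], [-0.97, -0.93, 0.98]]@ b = [[-0.28, -0.04, 0.87], [0.06, 0.32, 1.08], [-1.10, -1.08, 1.31]]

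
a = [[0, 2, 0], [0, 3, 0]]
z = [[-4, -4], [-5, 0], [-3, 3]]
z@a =[[0, -20, 0], [0, -10, 0], [0, 3, 0]]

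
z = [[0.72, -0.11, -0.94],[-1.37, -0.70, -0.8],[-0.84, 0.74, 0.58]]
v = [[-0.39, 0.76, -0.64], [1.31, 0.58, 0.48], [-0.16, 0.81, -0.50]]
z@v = [[-0.27,-0.28,-0.04], [-0.25,-2.1,0.94], [1.2,0.26,0.60]]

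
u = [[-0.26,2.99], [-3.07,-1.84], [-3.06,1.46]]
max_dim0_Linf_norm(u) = 3.07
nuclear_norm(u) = 8.14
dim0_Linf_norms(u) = [3.07, 2.99]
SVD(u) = [[0.0, 0.79], [-0.74, -0.41], [-0.67, 0.46]] @ diag([4.346591851977351, 3.797438514620625]) @ [[1.00, 0.09],[-0.09, 1.00]]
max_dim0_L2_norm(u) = 4.34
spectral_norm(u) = 4.35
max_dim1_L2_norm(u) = 3.58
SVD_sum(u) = [[0.01, 0.0], [-3.21, -0.29], [-2.9, -0.26]] + [[-0.27, 2.99], [0.14, -1.55], [-0.16, 1.72]]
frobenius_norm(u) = 5.77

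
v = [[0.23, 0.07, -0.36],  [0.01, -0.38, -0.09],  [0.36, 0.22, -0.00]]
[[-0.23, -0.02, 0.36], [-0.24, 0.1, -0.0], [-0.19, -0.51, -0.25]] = v @ [[-0.86, -1.35, -0.90], [0.55, -0.1, 0.34], [0.21, -0.83, -1.5]]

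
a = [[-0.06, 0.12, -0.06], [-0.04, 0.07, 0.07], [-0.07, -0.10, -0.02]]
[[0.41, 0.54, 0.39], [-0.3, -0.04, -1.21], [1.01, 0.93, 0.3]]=a @ [[-8.07, -9.24, 2.71], [-3.4, -2.04, -2.17], [-5.48, -3.84, -13.5]]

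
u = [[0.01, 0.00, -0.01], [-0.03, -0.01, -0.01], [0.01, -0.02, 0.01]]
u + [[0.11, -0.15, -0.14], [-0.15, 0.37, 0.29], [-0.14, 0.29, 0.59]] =[[0.12, -0.15, -0.15],[-0.18, 0.36, 0.28],[-0.13, 0.27, 0.60]]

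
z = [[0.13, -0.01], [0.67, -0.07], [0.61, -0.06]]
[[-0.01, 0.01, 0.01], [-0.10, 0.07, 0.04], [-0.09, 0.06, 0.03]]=z @ [[-0.0, 0.01, 0.01], [1.49, -0.85, -0.46]]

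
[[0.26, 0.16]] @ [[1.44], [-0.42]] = [[0.31]]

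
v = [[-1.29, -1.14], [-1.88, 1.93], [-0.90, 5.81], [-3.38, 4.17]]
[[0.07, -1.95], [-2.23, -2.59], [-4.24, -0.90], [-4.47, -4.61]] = v @ [[0.52,  1.45], [-0.65,  0.07]]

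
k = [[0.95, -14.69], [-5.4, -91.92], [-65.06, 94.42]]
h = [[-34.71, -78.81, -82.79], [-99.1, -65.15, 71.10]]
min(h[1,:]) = -99.1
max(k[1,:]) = -5.4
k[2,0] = -65.06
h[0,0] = -34.71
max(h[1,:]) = 71.1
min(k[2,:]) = -65.06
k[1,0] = -5.4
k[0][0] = 0.95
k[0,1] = -14.69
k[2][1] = 94.42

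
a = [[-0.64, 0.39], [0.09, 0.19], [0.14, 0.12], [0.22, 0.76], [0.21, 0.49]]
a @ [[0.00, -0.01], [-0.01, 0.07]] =[[-0.00, 0.03], [-0.0, 0.01], [-0.00, 0.01], [-0.01, 0.05], [-0.0, 0.03]]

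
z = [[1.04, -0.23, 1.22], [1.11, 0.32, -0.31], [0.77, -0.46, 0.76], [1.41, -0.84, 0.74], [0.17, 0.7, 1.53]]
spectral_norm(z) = 2.83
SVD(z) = [[-0.57, -0.09, 0.03], [-0.18, 0.40, -0.89], [-0.40, 0.08, 0.24], [-0.58, 0.42, 0.26], [-0.37, -0.8, -0.29]] @ diag([2.8277337894645456, 1.612054102277081, 0.9705169690696384]) @ [[-0.7, 0.17, -0.69], [0.54, -0.5, -0.68], [-0.46, -0.85, 0.26]]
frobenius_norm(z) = 3.40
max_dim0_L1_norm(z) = 4.56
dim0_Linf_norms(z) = [1.41, 0.84, 1.53]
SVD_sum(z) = [[1.14, -0.28, 1.11],[0.36, -0.09, 0.35],[0.81, -0.20, 0.79],[1.16, -0.28, 1.13],[0.74, -0.18, 0.73]] + [[-0.08, 0.07, 0.10], [0.35, -0.32, -0.44], [0.07, -0.06, -0.09], [0.37, -0.34, -0.46], [-0.70, 0.64, 0.88]] + [[-0.01, -0.03, 0.01], [0.40, 0.73, -0.22], [-0.11, -0.2, 0.06], [-0.12, -0.22, 0.07], [0.13, 0.24, -0.07]]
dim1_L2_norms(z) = [1.62, 1.2, 1.18, 1.8, 1.69]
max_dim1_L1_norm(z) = 2.99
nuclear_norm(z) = 5.41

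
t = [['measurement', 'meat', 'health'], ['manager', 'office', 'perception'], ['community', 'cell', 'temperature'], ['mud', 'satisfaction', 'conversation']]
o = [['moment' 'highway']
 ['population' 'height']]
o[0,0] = 'moment'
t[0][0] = 'measurement'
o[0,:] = ['moment', 'highway']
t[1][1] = 'office'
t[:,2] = ['health', 'perception', 'temperature', 'conversation']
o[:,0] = ['moment', 'population']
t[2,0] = 'community'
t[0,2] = 'health'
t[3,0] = 'mud'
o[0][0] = 'moment'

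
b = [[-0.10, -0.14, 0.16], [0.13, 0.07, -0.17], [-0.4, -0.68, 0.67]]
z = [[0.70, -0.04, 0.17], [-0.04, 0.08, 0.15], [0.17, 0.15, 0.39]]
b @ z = [[-0.04,0.02,0.02], [0.06,-0.03,-0.03], [-0.14,0.06,0.09]]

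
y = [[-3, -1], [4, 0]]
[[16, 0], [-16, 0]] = y@ [[-4, 0], [-4, 0]]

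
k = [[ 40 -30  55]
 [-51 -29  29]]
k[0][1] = -30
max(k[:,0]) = 40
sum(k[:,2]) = 84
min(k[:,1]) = -30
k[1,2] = 29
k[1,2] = 29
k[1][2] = 29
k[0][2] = 55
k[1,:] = [-51, -29, 29]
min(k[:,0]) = -51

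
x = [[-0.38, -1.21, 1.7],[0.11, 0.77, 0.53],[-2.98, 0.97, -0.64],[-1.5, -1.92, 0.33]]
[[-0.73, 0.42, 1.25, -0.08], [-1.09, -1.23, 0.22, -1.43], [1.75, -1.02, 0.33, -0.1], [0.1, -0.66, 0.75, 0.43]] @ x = [[-3.28, 2.57, -1.84], [1.77, 3.33, -3.12], [-1.61, -2.39, 2.19], [-2.99, -0.73, -0.52]]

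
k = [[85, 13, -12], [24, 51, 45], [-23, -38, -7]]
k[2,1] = -38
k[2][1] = -38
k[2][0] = -23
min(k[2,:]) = -38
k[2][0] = -23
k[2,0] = -23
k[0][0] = 85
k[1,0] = 24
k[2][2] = -7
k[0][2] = -12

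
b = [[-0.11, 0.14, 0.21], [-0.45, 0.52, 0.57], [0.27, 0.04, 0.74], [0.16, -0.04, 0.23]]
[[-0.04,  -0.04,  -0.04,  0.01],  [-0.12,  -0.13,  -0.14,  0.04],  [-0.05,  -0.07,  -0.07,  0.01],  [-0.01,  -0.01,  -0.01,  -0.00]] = b@ [[0.08, 0.05, 0.07, -0.05],[-0.05, -0.08, -0.07, 0.0],[-0.10, -0.11, -0.12, 0.03]]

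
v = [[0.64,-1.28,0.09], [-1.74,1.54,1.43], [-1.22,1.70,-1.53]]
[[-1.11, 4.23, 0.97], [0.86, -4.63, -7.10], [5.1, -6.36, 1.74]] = v@[[-2.54, 0.25, 1.91],[-0.54, -3.15, 0.01],[-1.91, 0.46, -2.65]]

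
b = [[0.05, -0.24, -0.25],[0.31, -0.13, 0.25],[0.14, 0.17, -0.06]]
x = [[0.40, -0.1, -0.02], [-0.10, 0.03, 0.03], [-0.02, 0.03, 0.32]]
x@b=[[-0.01, -0.09, -0.12], [0.01, 0.03, 0.03], [0.05, 0.06, -0.01]]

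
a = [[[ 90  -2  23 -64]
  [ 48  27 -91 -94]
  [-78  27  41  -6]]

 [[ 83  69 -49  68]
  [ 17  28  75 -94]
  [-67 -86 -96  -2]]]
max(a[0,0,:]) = 90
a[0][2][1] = 27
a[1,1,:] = [17, 28, 75, -94]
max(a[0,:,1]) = 27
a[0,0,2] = 23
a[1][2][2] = -96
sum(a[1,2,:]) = -251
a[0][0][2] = 23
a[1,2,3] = -2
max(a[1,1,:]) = 75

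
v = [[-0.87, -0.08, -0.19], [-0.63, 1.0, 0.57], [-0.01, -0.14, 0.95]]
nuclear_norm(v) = 3.09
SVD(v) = [[-0.24, 0.67, 0.7], [-0.92, 0.08, -0.39], [-0.32, -0.74, 0.59]] @ diag([1.3998649589427592, 1.0106510816574714, 0.6799724169911376]) @ [[0.56, -0.61, -0.56], [-0.62, 0.13, -0.77], [-0.54, -0.78, 0.3]]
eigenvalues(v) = [(-0.9+0j), (0.99+0.29j), (0.99-0.29j)]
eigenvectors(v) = [[(-0.95+0j), (-0.04-0.04j), -0.04+0.04j], [(-0.31+0j), (0.9+0j), (0.9-0j)], [(-0.03+0j), (-0.06+0.42j), -0.06-0.42j]]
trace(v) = 1.08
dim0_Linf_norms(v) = [0.87, 1.0, 0.95]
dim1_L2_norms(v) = [0.89, 1.31, 0.96]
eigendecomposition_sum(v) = [[-0.89-0.00j, -0.04+0.00j, (-0.08+0j)], [-0.29-0.00j, (-0.01+0j), -0.03+0.00j], [(-0.03-0j), -0.00+0.00j, -0.00+0.00j]] + [[(0.01+0.01j), (-0.02-0.02j), -0.06+0.03j], [-0.17+0.01j, 0.51+0.08j, (0.3-1.06j)], [0.01-0.08j, (-0.07+0.23j), 0.48+0.21j]] + [[0.01-0.01j, -0.02+0.02j, -0.06-0.03j], [(-0.17-0.01j), (0.51-0.08j), (0.3+1.06j)], [(0.01+0.08j), (-0.07-0.23j), 0.48-0.21j]]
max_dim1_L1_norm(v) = 2.2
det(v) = -0.96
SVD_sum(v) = [[-0.19,0.2,0.19], [-0.72,0.78,0.72], [-0.25,0.27,0.25]] + [[-0.42, 0.09, -0.52], [-0.05, 0.01, -0.07], [0.46, -0.1, 0.57]] + [[-0.26, -0.37, 0.15], [0.15, 0.21, -0.08], [-0.22, -0.32, 0.12]]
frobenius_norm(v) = 1.86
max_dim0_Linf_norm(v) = 1.0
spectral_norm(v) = 1.40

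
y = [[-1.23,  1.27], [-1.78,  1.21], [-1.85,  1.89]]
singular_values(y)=[3.82, 0.36]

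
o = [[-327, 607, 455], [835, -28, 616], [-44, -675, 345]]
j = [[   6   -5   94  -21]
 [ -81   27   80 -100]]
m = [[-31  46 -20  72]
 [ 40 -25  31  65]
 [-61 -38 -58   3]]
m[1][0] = 40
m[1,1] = -25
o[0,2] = 455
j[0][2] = 94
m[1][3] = 65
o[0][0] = -327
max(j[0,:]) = 94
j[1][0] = -81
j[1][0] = -81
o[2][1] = -675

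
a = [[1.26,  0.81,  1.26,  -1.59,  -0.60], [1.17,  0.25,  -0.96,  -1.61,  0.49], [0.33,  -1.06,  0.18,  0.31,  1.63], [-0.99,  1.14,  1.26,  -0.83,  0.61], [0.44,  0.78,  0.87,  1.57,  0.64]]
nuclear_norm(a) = 10.63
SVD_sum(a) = [[0.76, 0.76, 0.34, -1.99, -0.46], [0.52, 0.52, 0.23, -1.36, -0.32], [-0.26, -0.26, -0.12, 0.68, 0.16], [0.27, 0.27, 0.12, -0.7, -0.16], [-0.31, -0.31, -0.14, 0.8, 0.19]] + [[-0.18, 0.37, 0.54, 0.16, 0.02],[0.33, -0.67, -0.98, -0.29, -0.04],[0.1, -0.2, -0.30, -0.09, -0.01],[-0.44, 0.88, 1.29, 0.38, 0.05],[-0.35, 0.71, 1.04, 0.30, 0.04]] + [[0.14, -0.03, 0.06, -0.01, 0.25],[0.36, -0.09, 0.16, -0.02, 0.66],[0.79, -0.2, 0.36, -0.05, 1.44],[0.10, -0.02, 0.05, -0.01, 0.18],[0.37, -0.09, 0.17, -0.02, 0.68]] + [[0.54,0.09,0.04,0.31,-0.28], [-0.04,-0.01,-0.00,-0.02,0.02], [-0.31,-0.05,-0.03,-0.18,0.16], [-0.91,-0.15,-0.08,-0.53,0.48], [0.73,0.12,0.06,0.43,-0.39]] + [[0.01, -0.37, 0.28, -0.06, -0.13],[-0.01, 0.49, -0.37, 0.08, 0.17],[0.01, -0.35, 0.26, -0.06, -0.12],[-0.00, 0.16, -0.12, 0.03, 0.05],[-0.01, 0.35, -0.27, 0.06, 0.12]]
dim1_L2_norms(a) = [2.59, 2.28, 2.0, 2.22, 2.11]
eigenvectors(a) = [[(-0.38+0.14j), -0.38-0.14j, 0.36+0.09j, (0.36-0.09j), (-0.15+0j)],[-0.05-0.34j, -0.05+0.34j, (0.7+0j), (0.7-0j), -0.64+0.00j],[0.16-0.36j, (0.16+0.36j), -0.49-0.15j, (-0.49+0.15j), 0.69+0.00j],[-0.62+0.00j, (-0.62-0j), -0.10-0.15j, -0.10+0.15j, 0.17+0.00j],[(0.25+0.33j), 0.25-0.33j, (-0.02-0.28j), -0.02+0.28j, (0.26+0j)]]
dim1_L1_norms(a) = [5.52, 4.48, 3.51, 4.83, 4.3]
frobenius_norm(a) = 5.03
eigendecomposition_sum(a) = [[(-0.25+0.01j), (0.38+0.2j), 0.43+0.21j, -0.26+0.49j, (-0.16-0.37j)], [0.04-0.21j, (-0.24+0.28j), (-0.26+0.32j), (-0.36-0.31j), 0.34-0.06j], [0.16-0.18j, -0.40+0.13j, -0.44+0.16j, -0.16-0.52j, (0.37+0.14j)], [(-0.36-0.13j), 0.44+0.50j, (0.5+0.54j), (-0.65+0.56j), (-0.03-0.62j)], [(0.08+0.24j), 0.09-0.43j, (0.08-0.48j), 0.55+0.12j, -0.32+0.26j]] + [[-0.25-0.01j, 0.38-0.20j, (0.43-0.21j), -0.26-0.49j, (-0.16+0.37j)], [0.04+0.21j, -0.24-0.28j, (-0.26-0.32j), (-0.36+0.31j), 0.34+0.06j], [(0.16+0.18j), -0.40-0.13j, -0.44-0.16j, -0.16+0.52j, (0.37-0.14j)], [-0.36+0.13j, (0.44-0.5j), 0.50-0.54j, (-0.65-0.56j), (-0.03+0.62j)], [(0.08-0.24j), 0.09+0.43j, 0.08+0.48j, 0.55-0.12j, (-0.32-0.26j)]] + [[(1.26-0.29j), -0.02+0.51j, (0.46+0.04j), (-0.67+0.42j), -0.07+0.70j], [(2.16-1.11j), (0.2+0.93j), 0.85-0.14j, -1.03+1.08j, 0.19+1.30j], [(-1.74+0.33j), 0.05-0.70j, (-0.62-0.07j), (0.94-0.54j), (0.14-0.95j)], [-0.56-0.30j, (0.17-0.18j), (-0.16-0.16j), 0.39+0.06j, 0.25-0.24j], [(-0.52-0.83j), (0.37-0.12j), -0.09-0.34j, (0.47+0.37j), 0.52-0.12j]] + [[(1.26+0.29j),-0.02-0.51j,(0.46-0.04j),(-0.67-0.42j),-0.07-0.70j], [(2.16+1.11j),(0.2-0.93j),(0.85+0.14j),(-1.03-1.08j),(0.19-1.3j)], [-1.74-0.33j,0.05+0.70j,-0.62+0.07j,0.94+0.54j,0.14+0.95j], [(-0.56+0.3j),(0.17+0.18j),-0.16+0.16j,(0.39-0.06j),(0.25+0.24j)], [-0.52+0.83j,(0.37+0.12j),-0.09+0.34j,(0.47-0.37j),0.52+0.12j]] + [[(-0.77+0j),(0.08-0j),(-0.51+0j),(0.28-0j),-0.14-0.00j], [-3.24+0.00j,0.33-0.00j,(-2.14+0j),(1.16-0j),-0.58-0.00j], [3.49-0.00j,-0.36+0.00j,2.30-0.00j,-1.25+0.00j,0.62+0.00j], [0.87-0.00j,-0.09+0.00j,0.57-0.00j,(-0.31+0j),0.16+0.00j], [1.33-0.00j,(-0.14+0j),(0.88-0j),(-0.48+0j),0.24+0.00j]]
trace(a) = 1.50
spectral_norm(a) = 3.19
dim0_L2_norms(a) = [2.06, 1.94, 2.21, 2.89, 2.01]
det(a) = 30.91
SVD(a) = [[-0.73, -0.27, 0.14, 0.41, -0.46],[-0.50, 0.49, 0.38, -0.03, 0.61],[0.25, 0.15, 0.82, -0.23, -0.43],[-0.26, -0.64, 0.1, -0.69, 0.2],[0.29, -0.51, 0.39, 0.55, 0.44]] @ diag([3.192730974442433, 2.614404396313143, 2.058660050974052, 1.7036451377484296, 1.0559690414609872]) @ [[-0.33, -0.33, -0.14, 0.85, 0.2], [0.26, -0.53, -0.77, -0.23, -0.03], [0.47, -0.12, 0.21, -0.03, 0.85], [0.78, 0.12, 0.06, 0.45, -0.41], [-0.01, 0.77, -0.57, 0.13, 0.26]]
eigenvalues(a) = [(-1.9+1.27j), (-1.9-1.27j), (1.75+0.51j), (1.75-0.51j), (1.79+0j)]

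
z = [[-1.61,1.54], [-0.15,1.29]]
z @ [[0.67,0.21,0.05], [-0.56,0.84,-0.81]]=[[-1.94, 0.96, -1.33],[-0.82, 1.05, -1.05]]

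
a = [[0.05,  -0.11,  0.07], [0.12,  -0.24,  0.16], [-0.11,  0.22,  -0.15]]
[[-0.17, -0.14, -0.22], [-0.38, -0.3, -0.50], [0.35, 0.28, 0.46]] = a@[[0.15, 2.57, -1.18], [1.18, 1.14, 1.54], [-0.74, -2.08, 0.07]]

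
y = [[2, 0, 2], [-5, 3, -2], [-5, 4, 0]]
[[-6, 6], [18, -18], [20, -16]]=y@[[-4, 0], [0, -4], [1, 3]]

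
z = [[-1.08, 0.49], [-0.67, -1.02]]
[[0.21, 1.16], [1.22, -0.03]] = z @ [[-0.57, -0.82], [-0.82, 0.57]]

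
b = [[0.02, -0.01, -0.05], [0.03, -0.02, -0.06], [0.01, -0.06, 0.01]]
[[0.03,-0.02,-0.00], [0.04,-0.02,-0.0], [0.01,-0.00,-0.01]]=b @ [[0.22, 0.02, -0.01],[-0.25, 0.12, 0.2],[-0.43, 0.31, -0.0]]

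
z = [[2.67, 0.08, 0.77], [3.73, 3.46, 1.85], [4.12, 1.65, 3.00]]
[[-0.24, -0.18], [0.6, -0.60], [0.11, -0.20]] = z @ [[-0.11,  -0.11],[0.27,  -0.14],[0.04,  0.16]]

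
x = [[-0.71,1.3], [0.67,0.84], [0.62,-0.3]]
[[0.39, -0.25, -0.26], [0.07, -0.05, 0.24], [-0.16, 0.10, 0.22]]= x @ [[-0.16, 0.10, 0.36], [0.21, -0.14, -0.0]]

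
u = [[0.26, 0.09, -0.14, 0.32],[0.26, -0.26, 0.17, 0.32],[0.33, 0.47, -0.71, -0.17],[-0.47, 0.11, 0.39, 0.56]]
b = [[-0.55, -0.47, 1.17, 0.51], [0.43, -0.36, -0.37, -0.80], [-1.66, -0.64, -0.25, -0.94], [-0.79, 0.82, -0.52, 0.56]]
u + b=[[-0.29,-0.38,1.03,0.83], [0.69,-0.62,-0.20,-0.48], [-1.33,-0.17,-0.96,-1.11], [-1.26,0.93,-0.13,1.12]]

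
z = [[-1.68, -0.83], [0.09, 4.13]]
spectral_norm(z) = 4.24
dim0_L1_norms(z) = [1.77, 4.96]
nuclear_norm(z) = 5.86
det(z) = -6.86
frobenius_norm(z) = 4.54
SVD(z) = [[-0.24, 0.97], [0.97, 0.24]] @ diag([4.236988186046223, 1.6199478730208385]) @ [[0.12, 0.99],[-0.99, 0.12]]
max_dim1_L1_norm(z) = 4.22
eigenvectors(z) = [[-1.0, 0.14], [0.02, -0.99]]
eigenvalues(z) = [-1.67, 4.12]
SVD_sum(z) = [[-0.12, -1.01], [0.48, 4.08]] + [[-1.56, 0.18], [-0.39, 0.05]]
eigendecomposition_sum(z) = [[-1.67, -0.24], [0.03, 0.0]] + [[-0.01, -0.59], [0.06, 4.13]]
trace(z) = 2.45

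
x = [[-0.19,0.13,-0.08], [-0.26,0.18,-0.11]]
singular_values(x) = [0.41, 0.0]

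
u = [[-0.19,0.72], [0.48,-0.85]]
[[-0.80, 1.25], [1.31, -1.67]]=u @ [[1.41, -0.75], [-0.74, 1.54]]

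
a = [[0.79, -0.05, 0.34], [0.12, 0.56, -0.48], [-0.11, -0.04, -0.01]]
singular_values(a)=[0.89, 0.72, 0.0]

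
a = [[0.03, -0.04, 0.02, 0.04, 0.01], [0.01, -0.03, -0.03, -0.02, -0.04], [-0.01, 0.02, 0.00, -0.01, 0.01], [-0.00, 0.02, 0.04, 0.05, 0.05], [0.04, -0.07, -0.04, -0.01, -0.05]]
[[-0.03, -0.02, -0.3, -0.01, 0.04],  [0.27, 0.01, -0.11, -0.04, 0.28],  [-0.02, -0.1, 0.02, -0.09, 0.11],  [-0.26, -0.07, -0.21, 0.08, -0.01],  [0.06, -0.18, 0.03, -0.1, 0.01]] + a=[[0.0, -0.06, -0.28, 0.03, 0.05], [0.28, -0.02, -0.14, -0.06, 0.24], [-0.03, -0.08, 0.02, -0.10, 0.12], [-0.26, -0.05, -0.17, 0.13, 0.04], [0.1, -0.25, -0.01, -0.11, -0.04]]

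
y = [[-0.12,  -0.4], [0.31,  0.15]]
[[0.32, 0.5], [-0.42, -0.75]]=y @ [[-1.13,-2.11], [-0.45,-0.62]]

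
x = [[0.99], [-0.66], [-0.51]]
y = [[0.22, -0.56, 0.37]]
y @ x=[[0.4]]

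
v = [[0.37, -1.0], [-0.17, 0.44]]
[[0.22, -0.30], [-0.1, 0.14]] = v @ [[0.23, -0.33], [-0.13, 0.18]]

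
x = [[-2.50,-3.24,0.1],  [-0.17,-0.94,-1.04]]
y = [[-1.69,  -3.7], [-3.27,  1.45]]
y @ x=[[4.85,  8.95,  3.68],[7.93,  9.23,  -1.84]]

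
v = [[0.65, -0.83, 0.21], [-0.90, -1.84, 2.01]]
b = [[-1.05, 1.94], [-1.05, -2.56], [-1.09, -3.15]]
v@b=[[-0.04, 2.72], [0.69, -3.37]]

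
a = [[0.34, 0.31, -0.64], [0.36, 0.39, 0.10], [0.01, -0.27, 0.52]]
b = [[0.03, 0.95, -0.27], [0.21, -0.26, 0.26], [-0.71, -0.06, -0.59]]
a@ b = [[0.53, 0.28, 0.37], [0.02, 0.23, -0.05], [-0.43, 0.05, -0.38]]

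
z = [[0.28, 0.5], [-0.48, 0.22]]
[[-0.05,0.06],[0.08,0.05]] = z @ [[-0.17, -0.04], [-0.01, 0.14]]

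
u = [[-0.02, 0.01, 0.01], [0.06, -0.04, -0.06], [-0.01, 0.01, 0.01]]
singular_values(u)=[0.1, 0.01, 0.0]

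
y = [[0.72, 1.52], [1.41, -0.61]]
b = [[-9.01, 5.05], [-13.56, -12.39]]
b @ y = [[0.63,-16.78], [-27.23,-13.05]]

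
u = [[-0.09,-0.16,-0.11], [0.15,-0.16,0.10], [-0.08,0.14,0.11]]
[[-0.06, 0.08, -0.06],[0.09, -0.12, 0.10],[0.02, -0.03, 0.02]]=u @ [[0.22, -0.29, 0.24],[-0.06, 0.08, -0.07],[0.45, -0.59, 0.49]]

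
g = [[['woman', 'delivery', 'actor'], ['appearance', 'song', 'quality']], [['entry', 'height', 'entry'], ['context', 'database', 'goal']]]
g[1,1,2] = 'goal'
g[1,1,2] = 'goal'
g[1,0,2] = 'entry'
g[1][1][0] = 'context'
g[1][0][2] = 'entry'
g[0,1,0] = 'appearance'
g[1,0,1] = 'height'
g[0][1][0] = 'appearance'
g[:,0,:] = [['woman', 'delivery', 'actor'], ['entry', 'height', 'entry']]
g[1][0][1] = 'height'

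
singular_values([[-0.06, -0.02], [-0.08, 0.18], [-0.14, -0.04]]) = [0.2, 0.16]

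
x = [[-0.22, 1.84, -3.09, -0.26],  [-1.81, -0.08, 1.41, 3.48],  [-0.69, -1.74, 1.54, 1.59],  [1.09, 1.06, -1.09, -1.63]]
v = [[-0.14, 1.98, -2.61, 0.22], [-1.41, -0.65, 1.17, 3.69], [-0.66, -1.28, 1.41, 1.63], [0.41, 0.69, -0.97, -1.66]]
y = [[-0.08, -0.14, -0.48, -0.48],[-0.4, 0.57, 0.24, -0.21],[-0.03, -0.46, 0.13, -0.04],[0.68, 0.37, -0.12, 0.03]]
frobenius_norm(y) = 1.39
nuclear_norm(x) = 10.15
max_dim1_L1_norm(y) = 1.42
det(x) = -3.75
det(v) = 0.72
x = y + v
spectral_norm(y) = 0.85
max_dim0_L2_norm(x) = 4.17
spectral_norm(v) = 5.44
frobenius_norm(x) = 6.71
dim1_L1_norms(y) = [1.18, 1.42, 0.66, 1.2]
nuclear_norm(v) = 8.95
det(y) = 0.10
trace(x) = -0.39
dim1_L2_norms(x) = [3.61, 4.17, 2.9, 2.48]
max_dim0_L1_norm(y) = 1.54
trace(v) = -1.04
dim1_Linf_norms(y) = [0.48, 0.57, 0.46, 0.68]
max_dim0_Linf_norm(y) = 0.68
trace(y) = 0.65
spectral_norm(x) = 5.83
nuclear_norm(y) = 2.56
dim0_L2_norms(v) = [1.62, 2.54, 3.33, 4.37]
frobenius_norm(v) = 6.27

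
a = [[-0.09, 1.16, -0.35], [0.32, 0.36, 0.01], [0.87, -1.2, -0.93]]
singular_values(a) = [1.92, 0.98, 0.33]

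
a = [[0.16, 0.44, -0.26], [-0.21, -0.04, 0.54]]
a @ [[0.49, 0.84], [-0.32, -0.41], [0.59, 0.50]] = [[-0.22,-0.18], [0.23,0.11]]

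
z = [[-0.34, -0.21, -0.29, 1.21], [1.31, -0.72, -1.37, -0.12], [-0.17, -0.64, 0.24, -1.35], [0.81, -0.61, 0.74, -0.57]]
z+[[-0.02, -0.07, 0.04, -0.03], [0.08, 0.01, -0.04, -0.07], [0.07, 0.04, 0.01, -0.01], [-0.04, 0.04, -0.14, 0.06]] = [[-0.36, -0.28, -0.25, 1.18], [1.39, -0.71, -1.41, -0.19], [-0.10, -0.6, 0.25, -1.36], [0.77, -0.57, 0.6, -0.51]]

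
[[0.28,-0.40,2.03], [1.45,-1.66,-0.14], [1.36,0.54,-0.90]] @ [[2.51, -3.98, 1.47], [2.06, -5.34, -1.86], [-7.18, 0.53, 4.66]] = [[-14.7, 2.10, 10.62], [1.23, 3.02, 4.57], [10.99, -8.77, -3.2]]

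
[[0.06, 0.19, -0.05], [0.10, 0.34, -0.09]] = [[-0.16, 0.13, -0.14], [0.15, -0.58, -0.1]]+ [[0.22, 0.06, 0.09], [-0.05, 0.92, 0.01]]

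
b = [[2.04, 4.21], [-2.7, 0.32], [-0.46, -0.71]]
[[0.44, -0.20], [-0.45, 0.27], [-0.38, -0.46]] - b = [[-1.6, -4.41],  [2.25, -0.05],  [0.08, 0.25]]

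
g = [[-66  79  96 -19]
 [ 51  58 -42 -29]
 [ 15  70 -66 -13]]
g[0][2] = 96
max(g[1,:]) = 58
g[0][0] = -66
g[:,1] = [79, 58, 70]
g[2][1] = 70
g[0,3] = -19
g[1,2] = -42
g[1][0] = 51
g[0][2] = 96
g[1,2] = -42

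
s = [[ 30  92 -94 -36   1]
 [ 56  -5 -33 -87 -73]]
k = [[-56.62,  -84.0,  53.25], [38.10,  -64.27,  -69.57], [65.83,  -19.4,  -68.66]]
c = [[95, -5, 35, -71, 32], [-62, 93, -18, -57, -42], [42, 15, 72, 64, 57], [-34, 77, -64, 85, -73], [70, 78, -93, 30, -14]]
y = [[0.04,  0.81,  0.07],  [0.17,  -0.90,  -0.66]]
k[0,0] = -56.62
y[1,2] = -0.662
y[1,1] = -0.9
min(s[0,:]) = -94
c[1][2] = -18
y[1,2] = -0.662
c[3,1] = 77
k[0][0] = -56.62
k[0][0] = -56.62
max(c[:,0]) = 95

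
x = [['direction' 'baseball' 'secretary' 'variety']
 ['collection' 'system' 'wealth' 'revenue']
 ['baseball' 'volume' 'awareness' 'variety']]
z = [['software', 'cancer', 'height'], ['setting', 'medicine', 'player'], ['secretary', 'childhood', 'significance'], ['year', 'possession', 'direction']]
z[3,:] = ['year', 'possession', 'direction']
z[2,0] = 'secretary'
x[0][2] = 'secretary'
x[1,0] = 'collection'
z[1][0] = 'setting'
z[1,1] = 'medicine'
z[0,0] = 'software'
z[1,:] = ['setting', 'medicine', 'player']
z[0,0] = 'software'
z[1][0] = 'setting'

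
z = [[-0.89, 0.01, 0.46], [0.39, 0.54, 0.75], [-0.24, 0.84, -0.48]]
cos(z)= [[0.66, -0.17, 0.28], [0.14, 0.57, -0.09], [-0.29, -0.01, 0.63]]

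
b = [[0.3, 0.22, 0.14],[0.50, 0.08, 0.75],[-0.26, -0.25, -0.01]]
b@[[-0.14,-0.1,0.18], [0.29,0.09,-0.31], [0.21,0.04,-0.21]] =[[0.05, -0.0, -0.04], [0.11, -0.01, -0.09], [-0.04, 0.0, 0.03]]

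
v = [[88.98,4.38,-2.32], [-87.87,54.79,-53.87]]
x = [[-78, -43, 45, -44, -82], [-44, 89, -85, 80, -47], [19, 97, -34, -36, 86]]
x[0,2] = 45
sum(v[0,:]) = 91.04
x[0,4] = -82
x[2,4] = 86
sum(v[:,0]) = 1.1099999999999994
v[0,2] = -2.32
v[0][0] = 88.98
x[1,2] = -85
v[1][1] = 54.79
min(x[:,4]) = -82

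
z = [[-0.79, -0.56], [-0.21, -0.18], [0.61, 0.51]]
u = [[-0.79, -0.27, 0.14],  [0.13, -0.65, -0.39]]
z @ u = [[0.55, 0.58, 0.11],  [0.14, 0.17, 0.04],  [-0.42, -0.50, -0.11]]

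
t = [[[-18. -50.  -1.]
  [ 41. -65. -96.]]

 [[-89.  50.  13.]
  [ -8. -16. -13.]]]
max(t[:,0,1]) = 50.0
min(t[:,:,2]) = -96.0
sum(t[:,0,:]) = -95.0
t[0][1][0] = 41.0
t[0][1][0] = 41.0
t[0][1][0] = 41.0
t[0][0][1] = -50.0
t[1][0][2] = 13.0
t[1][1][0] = -8.0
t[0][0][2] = -1.0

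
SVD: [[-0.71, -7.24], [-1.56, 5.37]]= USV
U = [[-0.8, 0.60], [0.6, 0.8]]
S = [9.02, 1.67]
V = [[-0.04, 1.00], [-1.00, -0.04]]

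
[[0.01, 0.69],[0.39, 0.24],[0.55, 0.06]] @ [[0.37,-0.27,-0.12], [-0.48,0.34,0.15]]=[[-0.33, 0.23, 0.10], [0.03, -0.02, -0.01], [0.17, -0.13, -0.06]]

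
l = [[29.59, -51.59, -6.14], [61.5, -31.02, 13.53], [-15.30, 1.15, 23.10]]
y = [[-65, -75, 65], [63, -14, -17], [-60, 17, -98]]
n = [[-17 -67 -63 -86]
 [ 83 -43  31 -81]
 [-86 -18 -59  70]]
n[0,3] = -86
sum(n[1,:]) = -10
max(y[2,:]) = 17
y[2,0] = -60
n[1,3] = -81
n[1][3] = -81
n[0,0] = -17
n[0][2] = -63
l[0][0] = 29.59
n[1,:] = [83, -43, 31, -81]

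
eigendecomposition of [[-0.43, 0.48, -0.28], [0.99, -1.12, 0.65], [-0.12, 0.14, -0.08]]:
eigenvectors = [[0.39, -0.75, -0.22], [-0.91, -0.33, 0.33], [0.11, 0.58, 0.92]]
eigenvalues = [-1.63, -0.0, 0.0]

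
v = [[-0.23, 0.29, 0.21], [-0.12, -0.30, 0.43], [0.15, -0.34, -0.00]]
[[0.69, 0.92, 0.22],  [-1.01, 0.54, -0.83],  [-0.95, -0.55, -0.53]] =v@[[-1.50,-2.18,-2.13], [2.12,0.65,0.61], [-1.28,1.10,-2.11]]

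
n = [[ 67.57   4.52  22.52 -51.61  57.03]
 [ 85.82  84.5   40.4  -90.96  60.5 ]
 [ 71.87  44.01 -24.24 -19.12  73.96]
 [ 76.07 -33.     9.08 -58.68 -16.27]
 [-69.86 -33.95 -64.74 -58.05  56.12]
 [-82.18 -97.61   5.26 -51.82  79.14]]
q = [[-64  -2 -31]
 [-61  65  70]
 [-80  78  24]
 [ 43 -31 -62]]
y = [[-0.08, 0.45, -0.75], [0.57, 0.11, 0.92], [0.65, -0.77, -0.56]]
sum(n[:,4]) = 310.48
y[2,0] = 0.647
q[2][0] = -80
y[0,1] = 0.447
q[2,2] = 24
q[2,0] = -80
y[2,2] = -0.56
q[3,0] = 43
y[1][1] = 0.11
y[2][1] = -0.77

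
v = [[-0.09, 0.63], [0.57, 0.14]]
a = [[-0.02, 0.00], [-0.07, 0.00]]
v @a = [[-0.04, 0.00], [-0.02, 0.00]]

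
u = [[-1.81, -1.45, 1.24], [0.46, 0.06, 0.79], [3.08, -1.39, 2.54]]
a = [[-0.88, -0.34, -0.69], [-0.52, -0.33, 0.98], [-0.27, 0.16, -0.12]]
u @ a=[[2.01, 1.29, -0.32], [-0.65, -0.05, -0.35], [-2.67, -0.18, -3.79]]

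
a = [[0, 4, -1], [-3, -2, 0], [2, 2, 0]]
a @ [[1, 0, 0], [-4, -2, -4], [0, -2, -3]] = [[-16, -6, -13], [5, 4, 8], [-6, -4, -8]]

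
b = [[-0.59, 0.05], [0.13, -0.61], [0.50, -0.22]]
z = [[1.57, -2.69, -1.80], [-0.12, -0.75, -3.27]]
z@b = [[-2.18, 2.12],[-1.66, 1.17]]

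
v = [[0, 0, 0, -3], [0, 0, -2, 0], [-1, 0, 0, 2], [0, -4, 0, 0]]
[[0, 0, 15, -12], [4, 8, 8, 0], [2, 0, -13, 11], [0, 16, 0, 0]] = v @ [[-2, 0, 3, -3], [0, -4, 0, 0], [-2, -4, -4, 0], [0, 0, -5, 4]]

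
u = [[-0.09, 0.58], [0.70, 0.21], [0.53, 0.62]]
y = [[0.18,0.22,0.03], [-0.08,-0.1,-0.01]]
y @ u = [[0.15, 0.17], [-0.07, -0.07]]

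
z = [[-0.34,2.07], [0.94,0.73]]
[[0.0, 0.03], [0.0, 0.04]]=z @[[-0.00, 0.03], [-0.0, 0.02]]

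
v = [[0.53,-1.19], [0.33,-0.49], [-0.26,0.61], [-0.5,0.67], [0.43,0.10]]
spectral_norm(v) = 1.78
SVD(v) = [[-0.73,0.23], [-0.33,-0.12], [0.37,-0.14], [0.47,0.25], [-0.07,-0.92]] @ diag([1.7794838060253027, 0.46145138865724833]) @ [[-0.48, 0.88], [-0.88, -0.48]]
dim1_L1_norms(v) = [1.72, 0.82, 0.87, 1.17, 0.53]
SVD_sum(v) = [[0.62, -1.14], [0.28, -0.52], [-0.32, 0.58], [-0.4, 0.73], [0.06, -0.1]] + [[-0.09,-0.05], [0.05,0.03], [0.06,0.03], [-0.10,-0.06], [0.37,0.20]]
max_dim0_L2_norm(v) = 1.58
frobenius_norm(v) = 1.84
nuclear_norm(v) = 2.24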